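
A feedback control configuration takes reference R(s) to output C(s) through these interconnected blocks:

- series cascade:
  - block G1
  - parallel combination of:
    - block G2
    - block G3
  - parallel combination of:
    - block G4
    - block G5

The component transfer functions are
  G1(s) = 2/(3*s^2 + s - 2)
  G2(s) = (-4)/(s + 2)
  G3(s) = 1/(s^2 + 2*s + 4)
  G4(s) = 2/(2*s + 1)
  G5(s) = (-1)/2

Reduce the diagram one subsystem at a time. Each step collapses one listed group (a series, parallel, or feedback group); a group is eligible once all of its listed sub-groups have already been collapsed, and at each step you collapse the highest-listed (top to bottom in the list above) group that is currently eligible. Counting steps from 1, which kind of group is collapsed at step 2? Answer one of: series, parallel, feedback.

Step 1. combine G2, G3 in parallel
Step 2. add G4, G5 (parallel)
Step 3. series reduction of G1, (G2+G3), (G4+G5)
At step 2 the group reduced is parallel.

Answer: parallel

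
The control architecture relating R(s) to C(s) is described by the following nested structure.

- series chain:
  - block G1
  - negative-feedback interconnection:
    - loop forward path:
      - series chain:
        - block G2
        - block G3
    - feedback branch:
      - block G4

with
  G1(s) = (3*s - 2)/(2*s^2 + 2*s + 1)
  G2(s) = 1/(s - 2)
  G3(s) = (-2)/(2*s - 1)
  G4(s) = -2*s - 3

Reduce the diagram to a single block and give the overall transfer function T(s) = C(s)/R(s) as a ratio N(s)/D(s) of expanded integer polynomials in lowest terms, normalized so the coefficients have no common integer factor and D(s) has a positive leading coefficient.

Step 1: combine G2, G3 in series, giving (-2)/(2*s^2 - 5*s + 2)
Step 2: reduce the feedback loop with forward (G2*G3) and return G4, giving (-2)/(2*s^2 - s + 8)
Step 3: combine G1, [(G2*G3)/(1+(G2*G3)*G4)] in series - this is the overall T(s), already in the required normalized form

Answer: (4 - 6*s)/(4*s^4 + 2*s^3 + 16*s^2 + 15*s + 8)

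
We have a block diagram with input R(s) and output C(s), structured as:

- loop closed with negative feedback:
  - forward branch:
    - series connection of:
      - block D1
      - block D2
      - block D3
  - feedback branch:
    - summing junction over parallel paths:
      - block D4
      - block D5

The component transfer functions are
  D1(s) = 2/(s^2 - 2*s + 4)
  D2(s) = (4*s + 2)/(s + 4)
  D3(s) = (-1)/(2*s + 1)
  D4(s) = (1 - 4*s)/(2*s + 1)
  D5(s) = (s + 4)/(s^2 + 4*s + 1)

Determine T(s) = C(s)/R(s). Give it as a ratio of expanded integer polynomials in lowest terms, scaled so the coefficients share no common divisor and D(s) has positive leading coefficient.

Step 1 - multiply D1, D2, D3 (series) gives (-4)/(s^3 + 2*s^2 - 4*s + 16)
Step 2 - add D4, D5 (parallel) gives (-4*s^3 - 13*s^2 + 9*s + 5)/(2*s^3 + 9*s^2 + 6*s + 1)
Step 3 - collapse the loop ((D1*D2*D3) forward, (D4+D5) return), giving the overall T(s)

Hence the answer: (-8*s^3 - 36*s^2 - 24*s - 4)/(2*s^6 + 13*s^5 + 16*s^4 + 25*s^3 + 174*s^2 + 56*s - 4)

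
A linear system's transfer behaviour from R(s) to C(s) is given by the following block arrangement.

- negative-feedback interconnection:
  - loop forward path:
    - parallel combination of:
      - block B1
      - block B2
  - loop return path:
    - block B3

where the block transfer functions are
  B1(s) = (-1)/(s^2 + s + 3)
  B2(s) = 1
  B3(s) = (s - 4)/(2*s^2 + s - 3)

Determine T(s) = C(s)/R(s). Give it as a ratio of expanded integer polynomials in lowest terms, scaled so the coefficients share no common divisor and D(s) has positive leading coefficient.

First reduce the diagram to T(s).

Step 1. combine B1, B2 in parallel = (s^2 + s + 2)/(s^2 + s + 3)
Step 2. collapse the loop ((B1+B2) forward, B3 return), giving the overall T(s)

Answer: (2*s^4 + 3*s^3 + 2*s^2 - s - 6)/(2*s^4 + 4*s^3 + s^2 - 2*s - 17)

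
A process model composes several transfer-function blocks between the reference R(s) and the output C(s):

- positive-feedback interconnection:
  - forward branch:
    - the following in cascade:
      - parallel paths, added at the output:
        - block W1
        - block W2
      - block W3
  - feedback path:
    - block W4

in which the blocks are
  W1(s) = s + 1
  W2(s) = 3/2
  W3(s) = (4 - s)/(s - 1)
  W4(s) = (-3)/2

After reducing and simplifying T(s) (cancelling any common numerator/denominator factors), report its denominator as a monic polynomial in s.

First reduce the diagram to T(s).

1. add W1, W2 (parallel); result s + 5/2
2. cascade (W1+W2), W3; result (-2*s^2 + 3*s + 20)/(2*s - 2)
3. collapse the loop (((W1+W2)*W3) forward, W4 return); result (4*s^2 - 6*s - 40)/(6*s^2 - 13*s - 56)
T(s) is the step-3 result (common factors already cancelled). Leading coefficient of the denominator: 6. Divide through by 6 for the monic polynomial.

Answer: s^2 - 13*s/6 - 28/3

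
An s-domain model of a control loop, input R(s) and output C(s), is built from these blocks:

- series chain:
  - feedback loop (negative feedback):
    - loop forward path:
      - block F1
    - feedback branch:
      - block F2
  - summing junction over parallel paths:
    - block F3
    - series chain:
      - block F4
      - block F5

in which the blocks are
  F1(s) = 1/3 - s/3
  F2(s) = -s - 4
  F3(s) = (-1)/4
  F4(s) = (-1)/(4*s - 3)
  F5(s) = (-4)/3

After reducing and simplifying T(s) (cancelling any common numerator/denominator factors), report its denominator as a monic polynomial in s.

Reducing step by step:

Step 1: collapse the loop (F1 forward, F2 return) -> (1 - s)/(s^2 + 3*s - 1)
Step 2: series reduction of F4, F5 -> 4/(12*s - 9)
Step 3: parallel reduction of F3, (F4*F5) -> (25 - 12*s)/(48*s - 36)
Step 4: series reduction of [F1/(1+F1*F2)], (F3+(F4*F5)) -> (12*s^2 - 37*s + 25)/(48*s^3 + 108*s^2 - 156*s + 36)
Step 4 gives the fully reduced T(s), with no common factor left to cancel. The denominator's leading coefficient is 48, so divide each of its coefficients by 48 to get the monic form.

Answer: s^3 + 9*s^2/4 - 13*s/4 + 3/4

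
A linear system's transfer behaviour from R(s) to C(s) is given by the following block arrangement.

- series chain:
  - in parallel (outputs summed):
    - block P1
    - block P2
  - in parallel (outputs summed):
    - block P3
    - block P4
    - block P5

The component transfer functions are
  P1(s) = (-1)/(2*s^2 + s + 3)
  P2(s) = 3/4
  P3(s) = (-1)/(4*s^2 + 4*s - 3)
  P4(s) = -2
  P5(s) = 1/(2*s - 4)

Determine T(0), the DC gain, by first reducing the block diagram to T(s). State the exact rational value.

The answer is -115/144.

Reasoning:
Step 1: sum the parallel branches P1, P2; result (6*s^2 + 3*s + 5)/(8*s^2 + 4*s + 12)
Step 2: combine P3, P4, P5 in parallel; result (-16*s^3 + 20*s^2 + 46*s - 23)/(8*s^3 - 8*s^2 - 22*s + 12)
Step 3: multiply (P1+P2), (P3+P4+P5) (series); result (-96*s^5 + 72*s^4 + 256*s^3 + 100*s^2 + 161*s - 115)/(64*s^5 - 32*s^4 - 112*s^3 - 88*s^2 - 216*s + 144)
The step-3 result is T(s). Setting s = 0: T(0) = -115/144.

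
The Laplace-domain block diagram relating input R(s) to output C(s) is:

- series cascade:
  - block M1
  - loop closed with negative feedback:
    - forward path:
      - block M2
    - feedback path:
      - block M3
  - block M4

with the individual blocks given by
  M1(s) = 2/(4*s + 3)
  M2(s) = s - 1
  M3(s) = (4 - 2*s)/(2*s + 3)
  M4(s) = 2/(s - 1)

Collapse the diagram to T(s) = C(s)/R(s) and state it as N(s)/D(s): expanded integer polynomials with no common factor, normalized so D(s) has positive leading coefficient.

The answer is (-8*s - 12)/(8*s^3 - 26*s^2 - 20*s + 3).

Reasoning:
Step 1. apply the feedback formula to M2, M3: (-2*s^2 - s + 3)/(2*s^2 - 8*s + 1)
Step 2. multiply M1, [M2/(1+M2*M3)], M4 (series): this yields T(s), and no further normalization is needed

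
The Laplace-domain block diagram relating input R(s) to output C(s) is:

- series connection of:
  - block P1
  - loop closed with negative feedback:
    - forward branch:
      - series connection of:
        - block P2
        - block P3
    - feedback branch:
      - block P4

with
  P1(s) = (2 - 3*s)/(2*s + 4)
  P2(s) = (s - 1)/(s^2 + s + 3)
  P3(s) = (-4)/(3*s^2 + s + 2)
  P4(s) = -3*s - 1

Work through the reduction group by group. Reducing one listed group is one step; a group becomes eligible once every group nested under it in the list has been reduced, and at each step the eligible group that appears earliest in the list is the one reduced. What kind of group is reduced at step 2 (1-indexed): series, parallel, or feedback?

[1] cascade P2, P3
[2] apply the feedback formula to (P2*P3), P4
[3] combine P1, [(P2*P3)/(1+(P2*P3)*P4)] in series
Step 2 collapses a feedback group.

Hence the answer: feedback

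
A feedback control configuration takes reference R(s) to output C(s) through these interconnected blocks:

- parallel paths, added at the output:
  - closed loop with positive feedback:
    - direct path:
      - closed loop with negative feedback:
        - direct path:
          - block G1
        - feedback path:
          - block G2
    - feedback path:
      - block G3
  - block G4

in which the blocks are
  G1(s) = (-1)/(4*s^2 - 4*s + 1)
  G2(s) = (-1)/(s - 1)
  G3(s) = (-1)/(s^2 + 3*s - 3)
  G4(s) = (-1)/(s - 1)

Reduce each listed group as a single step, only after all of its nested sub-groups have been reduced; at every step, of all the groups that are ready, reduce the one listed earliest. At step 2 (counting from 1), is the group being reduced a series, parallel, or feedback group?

Step 1: apply the feedback formula to G1, G2
Step 2: feedback reduction of [G1/(1+G1*G2)], G3
Step 3: parallel reduction of [[G1/(1+G1*G2)]/(1-[G1/(1+G1*G2)]*G3)], G4
The group at step 2 is a feedback group.

Final answer: feedback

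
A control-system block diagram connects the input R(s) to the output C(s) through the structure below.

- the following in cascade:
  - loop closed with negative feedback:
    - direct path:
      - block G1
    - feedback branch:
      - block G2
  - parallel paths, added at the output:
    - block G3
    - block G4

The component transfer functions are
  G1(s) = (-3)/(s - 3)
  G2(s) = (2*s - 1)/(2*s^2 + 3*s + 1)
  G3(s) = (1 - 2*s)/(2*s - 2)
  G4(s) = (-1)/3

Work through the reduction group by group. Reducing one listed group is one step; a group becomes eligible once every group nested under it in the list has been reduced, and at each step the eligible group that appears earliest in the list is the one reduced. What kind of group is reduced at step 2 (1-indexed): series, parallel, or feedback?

Answer: parallel

Working:
Step 1. apply the feedback formula to G1, G2
Step 2. sum the parallel branches G3, G4
Step 3. combine [G1/(1+G1*G2)], (G3+G4) in series
Step 2: parallel.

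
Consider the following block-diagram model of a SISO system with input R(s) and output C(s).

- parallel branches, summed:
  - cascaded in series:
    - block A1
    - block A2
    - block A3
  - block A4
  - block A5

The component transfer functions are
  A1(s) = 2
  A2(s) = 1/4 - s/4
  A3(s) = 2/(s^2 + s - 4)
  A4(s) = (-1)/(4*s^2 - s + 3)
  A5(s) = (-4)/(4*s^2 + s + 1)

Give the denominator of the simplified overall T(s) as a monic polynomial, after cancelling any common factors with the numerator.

First reduce the diagram to T(s).

[1] multiply A1, A2, A3 (series) = (1 - s)/(s^2 + s - 4)
[2] sum the parallel branches (A1*A2*A3), A4, A5 = (-16*s^5 - 4*s^4 - 32*s^3 + 83*s^2 - 26*s + 55)/(16*s^6 + 16*s^5 - 49*s^4 + 17*s^3 - 55*s^2 - 5*s - 12)
The result of step 2 is T(s) in lowest terms. Its denominator has leading coefficient 16; dividing the denominator through by 16 makes it monic.

Answer: s^6 + s^5 - 49*s^4/16 + 17*s^3/16 - 55*s^2/16 - 5*s/16 - 3/4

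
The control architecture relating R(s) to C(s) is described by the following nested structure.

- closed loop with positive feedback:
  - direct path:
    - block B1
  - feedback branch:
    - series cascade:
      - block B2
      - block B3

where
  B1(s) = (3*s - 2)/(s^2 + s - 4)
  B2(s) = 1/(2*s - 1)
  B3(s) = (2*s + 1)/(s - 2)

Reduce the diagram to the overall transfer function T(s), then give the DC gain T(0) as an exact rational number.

Reducing step by step:

Step 1: reduce the series chain B2, B3, giving (2*s + 1)/(2*s^2 - 5*s + 2)
Step 2: close the feedback loop around B1, (B2*B3), giving (6*s^3 - 19*s^2 + 16*s - 4)/(2*s^4 - 3*s^3 - 17*s^2 + 23*s - 6)
Step 2 gives the overall T(s). Then T(0) = -4/(-6) = 2/3.

Answer: 2/3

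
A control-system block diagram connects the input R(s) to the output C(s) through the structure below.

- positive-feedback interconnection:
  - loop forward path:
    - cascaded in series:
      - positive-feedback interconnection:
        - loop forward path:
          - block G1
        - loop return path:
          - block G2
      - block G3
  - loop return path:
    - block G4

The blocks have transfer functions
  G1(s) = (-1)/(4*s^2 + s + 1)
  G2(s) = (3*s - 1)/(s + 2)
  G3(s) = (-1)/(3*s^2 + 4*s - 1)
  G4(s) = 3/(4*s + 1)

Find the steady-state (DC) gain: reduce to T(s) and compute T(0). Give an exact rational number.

The answer is -2/7.

Reasoning:
Step 1. close the feedback loop around G1, G2: (-s - 2)/(4*s^3 + 9*s^2 + 6*s + 1)
Step 2. cascade [G1/(1-G1*G2)], G3: (s + 2)/(12*s^5 + 43*s^4 + 50*s^3 + 18*s^2 - 2*s - 1)
Step 3. apply the feedback formula to ([G1/(1-G1*G2)]*G3), G4: (4*s^2 + 9*s + 2)/(48*s^6 + 184*s^5 + 243*s^4 + 122*s^3 + 10*s^2 - 9*s - 7)
That last expression is T(s); at s = 0 only the constant terms survive, so T(0) = 2/(-7) = -2/7.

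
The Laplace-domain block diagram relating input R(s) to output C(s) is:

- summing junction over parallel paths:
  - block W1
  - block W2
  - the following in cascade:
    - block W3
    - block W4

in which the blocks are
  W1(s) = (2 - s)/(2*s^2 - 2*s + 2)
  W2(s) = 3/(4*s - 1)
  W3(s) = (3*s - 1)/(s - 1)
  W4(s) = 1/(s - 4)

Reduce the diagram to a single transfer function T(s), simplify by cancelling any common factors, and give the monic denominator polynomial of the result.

1. reduce the series chain W3, W4: (3*s - 1)/(s^2 - 5*s + 4)
2. sum the parallel branches W1, W2, (W3*W4): (26*s^4 - 45*s^3 + 37*s^2 - 24*s + 18)/(8*s^5 - 50*s^4 + 92*s^3 - 92*s^2 + 50*s - 8)
That last expression is T(s), already simplified. Scaling its denominator by 1/8 (the reciprocal of the leading coefficient) yields the monic denominator.

Final answer: s^5 - 25*s^4/4 + 23*s^3/2 - 23*s^2/2 + 25*s/4 - 1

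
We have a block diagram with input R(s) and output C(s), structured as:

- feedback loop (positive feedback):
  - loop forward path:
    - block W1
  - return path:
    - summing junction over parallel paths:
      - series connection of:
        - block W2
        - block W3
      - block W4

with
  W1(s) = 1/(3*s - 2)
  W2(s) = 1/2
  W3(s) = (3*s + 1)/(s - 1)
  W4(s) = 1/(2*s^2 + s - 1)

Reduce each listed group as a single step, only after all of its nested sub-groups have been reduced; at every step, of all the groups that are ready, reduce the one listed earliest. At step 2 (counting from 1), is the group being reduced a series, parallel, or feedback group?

Reducing step by step:

Step 1: cascade W2, W3
Step 2: add (W2*W3), W4 (parallel)
Step 3: collapse the loop (W1 forward, ((W2*W3)+W4) return)
Step 2 collapses a parallel group.

Answer: parallel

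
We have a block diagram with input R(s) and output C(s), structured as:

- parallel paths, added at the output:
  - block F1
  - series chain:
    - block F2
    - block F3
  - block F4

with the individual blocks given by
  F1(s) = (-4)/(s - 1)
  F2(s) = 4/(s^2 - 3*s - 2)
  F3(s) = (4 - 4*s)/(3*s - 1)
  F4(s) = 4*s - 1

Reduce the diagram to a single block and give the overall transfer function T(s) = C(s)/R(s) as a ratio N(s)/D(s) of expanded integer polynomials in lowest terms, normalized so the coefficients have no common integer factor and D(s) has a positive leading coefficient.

First reduce the diagram to T(s).

Step 1. cascade F2, F3 -> (16 - 16*s)/(3*s^3 - 10*s^2 - 3*s + 2)
Step 2. sum the parallel branches F1, (F2*F3), F4: this yields T(s), and no further normalization is needed

Answer: (12*s^5 - 55*s^4 + 29*s^3 + 37*s^2 + 31*s - 22)/(3*s^4 - 13*s^3 + 7*s^2 + 5*s - 2)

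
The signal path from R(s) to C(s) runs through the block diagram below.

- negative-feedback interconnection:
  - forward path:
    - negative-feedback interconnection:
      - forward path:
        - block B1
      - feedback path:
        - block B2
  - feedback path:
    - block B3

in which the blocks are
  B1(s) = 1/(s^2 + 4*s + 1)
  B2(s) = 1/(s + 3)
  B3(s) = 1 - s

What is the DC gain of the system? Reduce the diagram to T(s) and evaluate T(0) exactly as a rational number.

Reducing step by step:

Step 1: feedback reduction of B1, B2; result (s + 3)/(s^3 + 7*s^2 + 13*s + 4)
Step 2: apply the feedback formula to [B1/(1+B1*B2)], B3; result (s + 3)/(s^3 + 6*s^2 + 11*s + 7)
That last expression is T(s); at s = 0 only the constant terms survive, so T(0) = 3/7.

Answer: 3/7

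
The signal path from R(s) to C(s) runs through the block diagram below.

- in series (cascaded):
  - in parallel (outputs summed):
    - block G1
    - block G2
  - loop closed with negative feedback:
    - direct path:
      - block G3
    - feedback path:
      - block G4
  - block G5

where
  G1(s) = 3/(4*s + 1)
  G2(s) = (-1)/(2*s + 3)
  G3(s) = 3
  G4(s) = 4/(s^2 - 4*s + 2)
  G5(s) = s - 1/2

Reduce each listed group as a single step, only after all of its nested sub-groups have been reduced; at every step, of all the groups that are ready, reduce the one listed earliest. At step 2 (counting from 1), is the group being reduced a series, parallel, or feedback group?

Reducing step by step:

[1] add G1, G2 (parallel)
[2] collapse the loop (G3 forward, G4 return)
[3] reduce the series chain (G1+G2), [G3/(1+G3*G4)], G5
At step 2 the group reduced is feedback.

Answer: feedback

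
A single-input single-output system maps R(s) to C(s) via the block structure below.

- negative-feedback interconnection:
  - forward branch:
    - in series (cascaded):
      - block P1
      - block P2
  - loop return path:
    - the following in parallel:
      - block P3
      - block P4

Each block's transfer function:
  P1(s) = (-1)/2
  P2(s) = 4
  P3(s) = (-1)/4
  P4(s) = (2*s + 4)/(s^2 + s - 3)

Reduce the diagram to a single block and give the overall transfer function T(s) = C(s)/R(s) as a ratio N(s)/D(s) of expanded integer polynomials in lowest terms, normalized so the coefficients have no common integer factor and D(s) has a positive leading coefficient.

[1] reduce the series chain P1, P2 -> -2
[2] reduce the parallel group P3, P4 -> (-s^2 + 7*s + 19)/(4*s^2 + 4*s - 12)
[3] reduce the feedback loop with forward (P1*P2) and return (P3+P4), which is the overall transfer function T(s) = C(s)/R(s) in lowest terms

Therefore the answer is (-4*s^2 - 4*s + 12)/(3*s^2 - 5*s - 25).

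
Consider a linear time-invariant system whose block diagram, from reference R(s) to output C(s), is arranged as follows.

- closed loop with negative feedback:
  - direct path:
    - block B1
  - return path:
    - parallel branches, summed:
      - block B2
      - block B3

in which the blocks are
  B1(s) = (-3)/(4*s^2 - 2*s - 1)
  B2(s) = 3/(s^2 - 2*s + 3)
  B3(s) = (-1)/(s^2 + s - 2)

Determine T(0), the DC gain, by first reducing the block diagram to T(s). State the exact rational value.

The answer is 6/11.

Reasoning:
(1) reduce the parallel group B2, B3 -> (2*s^2 + 5*s - 9)/(s^4 - s^3 - s^2 + 7*s - 6)
(2) close the feedback loop around B1, (B2+B3) -> (-3*s^4 + 3*s^3 + 3*s^2 - 21*s + 18)/(4*s^6 - 6*s^5 - 3*s^4 + 31*s^3 - 43*s^2 - 10*s + 33)
The step-2 result is T(s). Setting s = 0: T(0) = 18/33 = 6/11.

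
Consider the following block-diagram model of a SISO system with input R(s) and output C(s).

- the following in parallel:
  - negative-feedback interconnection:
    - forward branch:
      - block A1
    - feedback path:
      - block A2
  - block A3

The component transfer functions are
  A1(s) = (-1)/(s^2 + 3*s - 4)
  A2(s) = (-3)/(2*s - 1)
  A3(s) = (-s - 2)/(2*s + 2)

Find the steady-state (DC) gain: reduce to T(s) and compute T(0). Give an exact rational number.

First reduce the diagram to T(s).

Step 1 - close the feedback loop around A1, A2 = (1 - 2*s)/(2*s^3 + 5*s^2 - 11*s + 7)
Step 2 - combine [A1/(1+A1*A2)], A3 in parallel = (-2*s^4 - 9*s^3 - 3*s^2 + 13*s - 12)/(4*s^4 + 14*s^3 - 12*s^2 - 8*s + 14)
Evaluating the step-2 result (the overall T(s)) at s = 0 gives T(0) = -12/14 = -6/7.

Answer: -6/7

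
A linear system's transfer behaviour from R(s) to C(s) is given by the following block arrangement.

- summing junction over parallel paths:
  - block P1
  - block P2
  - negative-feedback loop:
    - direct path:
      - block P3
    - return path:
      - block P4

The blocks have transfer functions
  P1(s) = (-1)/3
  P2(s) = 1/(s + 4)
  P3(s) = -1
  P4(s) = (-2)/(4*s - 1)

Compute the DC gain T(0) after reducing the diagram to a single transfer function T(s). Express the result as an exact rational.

1. close the feedback loop around P3, P4; result (1 - 4*s)/(4*s + 1)
2. combine P1, P2, [P3/(1+P3*P4)] in parallel; result (-16*s^2 - 50*s + 11)/(12*s^2 + 51*s + 12)
The step-2 result is T(s). Setting s = 0: T(0) = 11/12.

Therefore the answer is 11/12.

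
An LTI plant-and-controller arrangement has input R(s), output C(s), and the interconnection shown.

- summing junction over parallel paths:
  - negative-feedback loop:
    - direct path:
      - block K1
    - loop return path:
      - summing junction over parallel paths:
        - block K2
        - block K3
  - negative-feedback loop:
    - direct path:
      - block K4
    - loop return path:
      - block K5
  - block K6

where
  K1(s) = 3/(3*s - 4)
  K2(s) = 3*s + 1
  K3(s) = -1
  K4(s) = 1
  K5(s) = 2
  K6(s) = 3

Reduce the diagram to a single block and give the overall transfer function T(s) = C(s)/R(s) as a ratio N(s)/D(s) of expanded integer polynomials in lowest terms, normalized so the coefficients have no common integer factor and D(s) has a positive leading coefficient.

(1) reduce the parallel group K2, K3 gives 3*s
(2) collapse the loop (K1 forward, (K2+K3) return) gives 3/(12*s - 4)
(3) reduce the feedback loop with forward K4 and return K5 gives 1/3
(4) parallel reduction of [K1/(1+K1*(K2+K3))], [K4/(1+K4*K5)], K6, which is the overall transfer function T(s) = C(s)/R(s) in lowest terms

Answer: (120*s - 31)/(36*s - 12)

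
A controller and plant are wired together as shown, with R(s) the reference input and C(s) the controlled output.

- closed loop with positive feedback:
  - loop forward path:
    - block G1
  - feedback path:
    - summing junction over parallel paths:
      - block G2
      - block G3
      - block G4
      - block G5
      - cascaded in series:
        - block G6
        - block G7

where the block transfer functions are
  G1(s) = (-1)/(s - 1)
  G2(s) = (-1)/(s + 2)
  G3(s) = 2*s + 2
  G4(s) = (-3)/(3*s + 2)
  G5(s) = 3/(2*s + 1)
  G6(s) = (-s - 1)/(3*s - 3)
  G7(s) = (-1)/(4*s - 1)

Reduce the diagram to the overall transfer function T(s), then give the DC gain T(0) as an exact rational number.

1. cascade G6, G7 = (s + 1)/(12*s^2 - 15*s + 3)
2. reduce the parallel group G2, G3, G4, G5, (G6*G7) = (144*s^6 + 420*s^5 + 96*s^4 - 326*s^3 - 250*s^2 - 34*s + 40)/(72*s^5 + 138*s^4 - 75*s^3 - 135*s^2 - 12*s + 12)
3. close the feedback loop around G1, (G2+G3+G4+G5+(G6*G7)) = (-72*s^5 - 138*s^4 + 75*s^3 + 135*s^2 + 12*s - 12)/(216*s^6 + 486*s^5 - 117*s^4 - 386*s^3 - 127*s^2 - 10*s + 28)
DC gain: substitute s = 0 into T(s) from step 3: T(0) = -12/28 = -3/7.

Hence the answer: -3/7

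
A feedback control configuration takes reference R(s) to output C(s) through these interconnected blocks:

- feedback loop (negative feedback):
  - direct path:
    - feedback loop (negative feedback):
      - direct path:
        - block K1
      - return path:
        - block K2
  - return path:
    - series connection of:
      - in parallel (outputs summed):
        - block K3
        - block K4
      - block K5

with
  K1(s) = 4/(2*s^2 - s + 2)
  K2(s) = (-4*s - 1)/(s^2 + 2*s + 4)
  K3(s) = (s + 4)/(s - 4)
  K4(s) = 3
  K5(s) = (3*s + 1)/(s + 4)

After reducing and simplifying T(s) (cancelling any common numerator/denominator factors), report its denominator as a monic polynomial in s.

(1) apply the feedback formula to K1, K2 = (4*s^2 + 8*s + 16)/(2*s^4 + 3*s^3 + 8*s^2 - 16*s + 4)
(2) reduce the parallel group K3, K4 = (4*s - 8)/(s - 4)
(3) reduce the series chain (K3+K4), K5 = (12*s^2 - 20*s - 8)/(s^2 - 16)
(4) feedback reduction of [K1/(1+K1*K2)], ((K3+K4)*K5) = (4*s^4 + 8*s^3 - 48*s^2 - 128*s - 256)/(2*s^6 + 3*s^5 + 24*s^4 - 48*s^3 - 124*s^2 - 128*s - 192)
The result of step 4 is T(s) in lowest terms. Its denominator has leading coefficient 2; dividing the denominator through by 2 makes it monic.

Therefore the answer is s^6 + 3*s^5/2 + 12*s^4 - 24*s^3 - 62*s^2 - 64*s - 96.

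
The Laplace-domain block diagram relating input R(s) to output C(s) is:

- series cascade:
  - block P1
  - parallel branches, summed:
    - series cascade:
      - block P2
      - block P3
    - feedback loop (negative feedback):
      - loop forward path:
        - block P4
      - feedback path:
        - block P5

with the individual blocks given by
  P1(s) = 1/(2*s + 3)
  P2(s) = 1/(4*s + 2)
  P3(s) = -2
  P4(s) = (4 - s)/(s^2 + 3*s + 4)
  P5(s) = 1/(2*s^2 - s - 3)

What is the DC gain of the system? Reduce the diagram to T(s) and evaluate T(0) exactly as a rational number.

The answer is 1/6.

Reasoning:
Step 1. multiply P2, P3 (series) = (-1)/(2*s + 1)
Step 2. close the feedback loop around P4, P5 = (-2*s^3 + 9*s^2 - s - 12)/(2*s^4 + 5*s^3 + 2*s^2 - 14*s - 8)
Step 3. add (P2*P3), [P4/(1+P4*P5)] (parallel) = (-6*s^4 + 11*s^3 + 5*s^2 - 11*s - 4)/(4*s^5 + 12*s^4 + 9*s^3 - 26*s^2 - 30*s - 8)
Step 4. combine P1, ((P2*P3)+[P4/(1+P4*P5)]) in series = (-6*s^4 + 11*s^3 + 5*s^2 - 11*s - 4)/(8*s^6 + 36*s^5 + 54*s^4 - 25*s^3 - 138*s^2 - 106*s - 24)
Step 4 gives the overall T(s). Then T(0) = -4/(-24) = 1/6.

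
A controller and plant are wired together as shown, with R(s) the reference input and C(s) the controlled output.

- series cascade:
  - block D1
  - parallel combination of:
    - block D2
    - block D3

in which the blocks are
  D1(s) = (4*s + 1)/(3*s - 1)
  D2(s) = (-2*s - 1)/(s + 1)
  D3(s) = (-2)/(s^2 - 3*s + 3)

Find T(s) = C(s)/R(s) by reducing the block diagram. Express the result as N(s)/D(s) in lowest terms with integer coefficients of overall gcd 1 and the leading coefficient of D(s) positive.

Reducing step by step:

(1) parallel reduction of D2, D3: (-2*s^3 + 5*s^2 - 5*s - 5)/(s^3 - 2*s^2 + 3)
(2) cascade D1, (D2+D3) - this is the overall T(s), already in the required normalized form

Answer: (-8*s^4 + 18*s^3 - 15*s^2 - 25*s - 5)/(3*s^4 - 7*s^3 + 2*s^2 + 9*s - 3)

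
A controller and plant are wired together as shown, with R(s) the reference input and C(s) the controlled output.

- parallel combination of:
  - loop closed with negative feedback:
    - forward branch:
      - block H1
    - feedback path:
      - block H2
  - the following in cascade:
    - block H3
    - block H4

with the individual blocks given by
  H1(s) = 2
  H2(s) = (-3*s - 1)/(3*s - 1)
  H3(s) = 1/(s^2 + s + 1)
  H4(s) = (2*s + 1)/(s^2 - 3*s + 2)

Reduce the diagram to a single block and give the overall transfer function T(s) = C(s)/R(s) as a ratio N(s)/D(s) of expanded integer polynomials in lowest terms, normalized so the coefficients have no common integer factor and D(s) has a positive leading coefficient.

Step 1. close the feedback loop around H1, H2 -> (2 - 6*s)/(3*s + 3)
Step 2. multiply H3, H4 (series) -> (2*s + 1)/(s^4 - 2*s^3 - s + 2)
Step 3. combine [H1/(1+H1*H2)], (H3*H4) in parallel, giving the overall T(s)

Answer: (-6*s^5 + 14*s^4 - 4*s^3 + 12*s^2 - 5*s + 7)/(3*s^5 - 3*s^4 - 6*s^3 - 3*s^2 + 3*s + 6)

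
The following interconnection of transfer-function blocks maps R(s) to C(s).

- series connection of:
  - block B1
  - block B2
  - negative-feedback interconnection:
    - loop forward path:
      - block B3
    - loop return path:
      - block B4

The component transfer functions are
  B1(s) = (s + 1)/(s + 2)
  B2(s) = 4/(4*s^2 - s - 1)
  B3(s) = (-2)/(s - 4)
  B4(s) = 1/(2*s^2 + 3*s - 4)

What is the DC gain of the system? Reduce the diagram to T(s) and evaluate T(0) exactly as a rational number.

Step 1 - close the feedback loop around B3, B4; result (-4*s^2 - 6*s + 8)/(2*s^3 - 5*s^2 - 16*s + 14)
Step 2 - cascade B1, B2, [B3/(1+B3*B4)]; result (-16*s^3 - 40*s^2 + 8*s + 32)/(8*s^6 - 6*s^5 - 105*s^4 - 45*s^3 + 156*s^2 - 10*s - 28)
DC gain: substitute s = 0 into T(s) from step 2: T(0) = 32/(-28) = -8/7.

Hence the answer: -8/7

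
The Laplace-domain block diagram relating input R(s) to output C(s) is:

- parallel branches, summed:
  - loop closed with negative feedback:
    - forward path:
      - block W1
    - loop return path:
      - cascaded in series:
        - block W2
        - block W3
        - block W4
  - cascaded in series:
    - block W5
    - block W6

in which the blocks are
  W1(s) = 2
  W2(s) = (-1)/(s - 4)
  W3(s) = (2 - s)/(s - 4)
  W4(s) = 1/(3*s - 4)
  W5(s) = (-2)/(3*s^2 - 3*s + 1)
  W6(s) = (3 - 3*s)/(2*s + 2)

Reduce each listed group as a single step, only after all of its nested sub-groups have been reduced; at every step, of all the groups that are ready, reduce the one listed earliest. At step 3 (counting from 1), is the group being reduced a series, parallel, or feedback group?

[1] cascade W2, W3, W4
[2] close the feedback loop around W1, (W2*W3*W4)
[3] reduce the series chain W5, W6
[4] parallel reduction of [W1/(1+W1*(W2*W3*W4))], (W5*W6)
At step 3 the group reduced is series.

Answer: series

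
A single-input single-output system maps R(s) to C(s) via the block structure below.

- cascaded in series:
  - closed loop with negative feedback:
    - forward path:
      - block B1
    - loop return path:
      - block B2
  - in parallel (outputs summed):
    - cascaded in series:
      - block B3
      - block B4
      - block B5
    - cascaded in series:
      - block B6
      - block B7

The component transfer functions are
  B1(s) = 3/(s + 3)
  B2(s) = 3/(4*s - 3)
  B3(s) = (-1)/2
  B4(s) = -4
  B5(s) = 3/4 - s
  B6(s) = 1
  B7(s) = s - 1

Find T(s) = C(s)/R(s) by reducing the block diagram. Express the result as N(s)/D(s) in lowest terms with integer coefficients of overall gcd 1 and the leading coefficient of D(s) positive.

[1] reduce the feedback loop with forward B1 and return B2: (12*s - 9)/(4*s^2 + 9*s)
[2] series reduction of B3, B4, B5: 3/2 - 2*s
[3] cascade B6, B7: s - 1
[4] sum the parallel branches (B3*B4*B5), (B6*B7): 1/2 - s
[5] multiply [B1/(1+B1*B2)], ((B3*B4*B5)+(B6*B7)) (series) - this is the overall T(s), already in the required normalized form

Hence the answer: (-24*s^2 + 30*s - 9)/(8*s^2 + 18*s)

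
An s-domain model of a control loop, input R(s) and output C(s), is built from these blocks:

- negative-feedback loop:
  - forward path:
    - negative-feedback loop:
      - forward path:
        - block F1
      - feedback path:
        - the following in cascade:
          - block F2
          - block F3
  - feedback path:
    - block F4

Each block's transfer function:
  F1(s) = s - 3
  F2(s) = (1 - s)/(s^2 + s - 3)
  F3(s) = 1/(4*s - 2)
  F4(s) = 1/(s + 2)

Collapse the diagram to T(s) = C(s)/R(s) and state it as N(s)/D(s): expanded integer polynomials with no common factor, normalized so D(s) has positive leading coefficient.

Answer: (4*s^5 - 2*s^4 - 40*s^3 + 8*s^2 + 78*s - 36)/(8*s^4 - s^3 - 28*s^2 + 31*s - 12)

Working:
(1) combine F2, F3 in series gives (1 - s)/(4*s^3 + 2*s^2 - 14*s + 6)
(2) close the feedback loop around F1, (F2*F3) gives (4*s^4 - 10*s^3 - 20*s^2 + 48*s - 18)/(4*s^3 + s^2 - 10*s + 3)
(3) close the feedback loop around [F1/(1+F1*(F2*F3))], F4, giving the overall T(s)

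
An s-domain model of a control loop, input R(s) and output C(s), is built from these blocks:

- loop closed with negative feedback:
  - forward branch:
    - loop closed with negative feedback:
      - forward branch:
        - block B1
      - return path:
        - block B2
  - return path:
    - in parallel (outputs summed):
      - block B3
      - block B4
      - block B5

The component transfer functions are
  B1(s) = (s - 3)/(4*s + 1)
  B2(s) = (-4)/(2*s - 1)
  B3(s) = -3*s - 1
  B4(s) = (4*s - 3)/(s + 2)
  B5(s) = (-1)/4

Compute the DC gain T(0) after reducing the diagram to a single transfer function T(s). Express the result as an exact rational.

Reducing step by step:

1. feedback reduction of B1, B2 = (2*s^2 - 7*s + 3)/(8*s^2 - 6*s + 11)
2. parallel reduction of B3, B4, B5 = (-12*s^2 - 13*s - 22)/(4*s + 8)
3. close the feedback loop around [B1/(1+B1*B2)], (B3+B4+B5) = (-8*s^3 + 12*s^2 + 44*s - 24)/(24*s^4 - 90*s^3 - 51*s^2 - 111*s - 22)
DC gain: substitute s = 0 into T(s) from step 3: T(0) = -24/(-22) = 12/11.

Answer: 12/11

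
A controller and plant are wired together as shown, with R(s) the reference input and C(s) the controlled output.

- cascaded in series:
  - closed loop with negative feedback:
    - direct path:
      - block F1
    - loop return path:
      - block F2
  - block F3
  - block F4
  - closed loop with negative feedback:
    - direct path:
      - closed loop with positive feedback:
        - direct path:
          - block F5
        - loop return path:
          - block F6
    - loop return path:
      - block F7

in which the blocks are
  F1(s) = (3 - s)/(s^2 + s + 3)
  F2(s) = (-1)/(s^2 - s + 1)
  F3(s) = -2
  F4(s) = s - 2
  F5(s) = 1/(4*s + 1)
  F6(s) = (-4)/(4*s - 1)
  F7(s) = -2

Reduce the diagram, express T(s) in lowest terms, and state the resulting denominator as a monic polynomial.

Step 1. apply the feedback formula to F1, F2 -> (-s^3 + 4*s^2 - 4*s + 3)/(s^4 + 3*s^2 - s)
Step 2. close the feedback loop around F5, F6 -> (4*s - 1)/(16*s^2 + 3)
Step 3. feedback reduction of [F5/(1-F5*F6)], F7 -> (4*s - 1)/(16*s^2 - 8*s + 5)
Step 4. multiply [F1/(1+F1*F2)], F3, F4, [[F5/(1-F5*F6)]/(1+[F5/(1-F5*F6)]*F7)] (series) -> (8*s^5 - 50*s^4 + 108*s^3 - 112*s^2 + 70*s - 12)/(16*s^6 - 8*s^5 + 53*s^4 - 40*s^3 + 23*s^2 - 5*s)
That last expression is T(s), already simplified. Scaling its denominator by 1/16 (the reciprocal of the leading coefficient) yields the monic denominator.

Therefore the answer is s^6 - s^5/2 + 53*s^4/16 - 5*s^3/2 + 23*s^2/16 - 5*s/16.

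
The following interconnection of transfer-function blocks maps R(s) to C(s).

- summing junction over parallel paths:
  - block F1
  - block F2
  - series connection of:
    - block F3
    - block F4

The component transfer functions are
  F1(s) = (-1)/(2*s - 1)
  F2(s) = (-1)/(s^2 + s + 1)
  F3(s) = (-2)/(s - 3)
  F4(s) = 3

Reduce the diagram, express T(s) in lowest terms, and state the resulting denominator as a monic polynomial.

(1) multiply F3, F4 (series); result (-6)/(s - 3)
(2) parallel reduction of F1, F2, (F3*F4); result (-13*s^3 - 6*s^2 + 3*s + 6)/(2*s^4 - 5*s^3 - 2*s^2 - 4*s + 3)
No further cancellation is possible in the step-2 result, so that is T(s). Its denominator becomes monic after dividing by the leading coefficient 2.

Hence the answer: s^4 - 5*s^3/2 - s^2 - 2*s + 3/2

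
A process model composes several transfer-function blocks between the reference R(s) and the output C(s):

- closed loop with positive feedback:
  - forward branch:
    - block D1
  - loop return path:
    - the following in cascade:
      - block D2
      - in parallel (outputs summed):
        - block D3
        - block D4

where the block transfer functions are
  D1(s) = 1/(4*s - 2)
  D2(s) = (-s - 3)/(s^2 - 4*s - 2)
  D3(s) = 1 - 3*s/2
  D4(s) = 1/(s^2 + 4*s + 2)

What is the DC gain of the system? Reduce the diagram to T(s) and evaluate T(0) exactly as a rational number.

Reducing step by step:

Step 1 - reduce the parallel group D3, D4 gives (-3*s^3 - 10*s^2 + 2*s + 6)/(2*s^2 + 8*s + 4)
Step 2 - multiply D2, (D3+D4) (series) gives (3*s^4 + 19*s^3 + 28*s^2 - 12*s - 18)/(2*s^4 - 32*s^2 - 32*s - 8)
Step 3 - reduce the feedback loop with forward D1 and return (D2*(D3+D4)) gives (2*s^4 - 32*s^2 - 32*s - 8)/(8*s^5 - 7*s^4 - 147*s^3 - 92*s^2 + 44*s + 34)
Evaluating the step-3 result (the overall T(s)) at s = 0 gives T(0) = -8/34 = -4/17.

Answer: -4/17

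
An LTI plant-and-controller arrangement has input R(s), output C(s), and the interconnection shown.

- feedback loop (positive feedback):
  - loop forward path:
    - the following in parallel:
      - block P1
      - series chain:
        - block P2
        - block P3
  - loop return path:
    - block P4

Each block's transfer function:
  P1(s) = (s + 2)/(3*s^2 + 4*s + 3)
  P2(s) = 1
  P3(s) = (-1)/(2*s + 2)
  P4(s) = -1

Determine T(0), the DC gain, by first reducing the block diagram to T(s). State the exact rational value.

Reducing step by step:

[1] multiply P2, P3 (series), giving (-1)/(2*s + 2)
[2] add P1, (P2*P3) (parallel), giving (-s^2 + 2*s + 1)/(6*s^3 + 14*s^2 + 14*s + 6)
[3] feedback reduction of (P1+(P2*P3)), P4, giving (-s^2 + 2*s + 1)/(6*s^3 + 13*s^2 + 16*s + 7)
The step-3 result is T(s). Setting s = 0: T(0) = 1/7.

Answer: 1/7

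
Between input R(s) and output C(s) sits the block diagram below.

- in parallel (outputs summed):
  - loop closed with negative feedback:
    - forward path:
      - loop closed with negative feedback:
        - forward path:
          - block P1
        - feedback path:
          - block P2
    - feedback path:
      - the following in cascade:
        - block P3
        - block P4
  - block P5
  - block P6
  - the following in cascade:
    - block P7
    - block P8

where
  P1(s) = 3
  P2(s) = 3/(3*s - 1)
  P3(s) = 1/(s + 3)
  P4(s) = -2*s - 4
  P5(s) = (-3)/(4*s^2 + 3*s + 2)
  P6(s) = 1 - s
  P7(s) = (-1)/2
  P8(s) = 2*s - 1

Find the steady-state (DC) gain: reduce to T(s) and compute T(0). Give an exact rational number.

(1) reduce the feedback loop with forward P1 and return P2 gives (9*s - 3)/(3*s + 8)
(2) cascade P3, P4 gives (-2*s - 4)/(s + 3)
(3) feedback reduction of [P1/(1+P1*P2)], (P3*P4) gives (-9*s^2 - 24*s + 9)/(15*s^2 + 13*s - 36)
(4) cascade P7, P8 gives 1/2 - s
(5) parallel reduction of [[P1/(1+P1*P2)]/(1+[P1/(1+P1*P2)]*(P3*P4))], P5, P6, (P7*P8) gives (-240*s^5 - 280*s^4 + 345*s^3 - 95*s^2 - 78*s + 36)/(120*s^4 + 194*s^3 - 150*s^2 - 164*s - 144)
The step-5 result is T(s). Setting s = 0: T(0) = 36/(-144) = -1/4.

Answer: -1/4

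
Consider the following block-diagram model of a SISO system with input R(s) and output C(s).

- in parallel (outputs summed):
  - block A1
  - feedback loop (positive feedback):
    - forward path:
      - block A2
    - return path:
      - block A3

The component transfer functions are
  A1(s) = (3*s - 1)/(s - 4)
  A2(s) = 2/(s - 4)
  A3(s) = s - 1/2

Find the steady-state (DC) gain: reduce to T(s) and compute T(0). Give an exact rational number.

The answer is -5/12.

Reasoning:
1. collapse the loop (A2 forward, A3 return) = (-2)/(s + 3)
2. sum the parallel branches A1, [A2/(1-A2*A3)] = (3*s^2 + 6*s + 5)/(s^2 - s - 12)
DC gain: substitute s = 0 into T(s) from step 2: T(0) = 5/(-12) = -5/12.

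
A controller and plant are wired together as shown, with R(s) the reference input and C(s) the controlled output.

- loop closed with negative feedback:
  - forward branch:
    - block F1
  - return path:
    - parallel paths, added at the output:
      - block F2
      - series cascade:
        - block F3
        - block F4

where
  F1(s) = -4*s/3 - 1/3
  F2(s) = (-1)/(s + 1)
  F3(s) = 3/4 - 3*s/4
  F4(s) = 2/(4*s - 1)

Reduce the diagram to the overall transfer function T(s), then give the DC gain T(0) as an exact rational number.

Step 1 - reduce the series chain F3, F4, giving (3 - 3*s)/(8*s - 2)
Step 2 - add F2, (F3*F4) (parallel), giving (-3*s^2 - 8*s + 5)/(8*s^2 + 6*s - 2)
Step 3 - close the feedback loop around F1, (F2+(F3*F4)), giving (-32*s^3 - 32*s^2 + 2*s + 2)/(12*s^3 + 59*s^2 + 6*s - 11)
Evaluating the step-3 result (the overall T(s)) at s = 0 gives T(0) = 2/(-11) = -2/11.

Therefore the answer is -2/11.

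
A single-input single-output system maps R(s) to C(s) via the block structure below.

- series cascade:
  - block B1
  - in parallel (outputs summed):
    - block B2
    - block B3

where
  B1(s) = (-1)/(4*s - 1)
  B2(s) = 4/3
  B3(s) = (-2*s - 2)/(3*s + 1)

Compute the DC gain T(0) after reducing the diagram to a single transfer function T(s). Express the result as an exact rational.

Answer: -2/3

Working:
Step 1 - parallel reduction of B2, B3 -> (6*s - 2)/(9*s + 3)
Step 2 - series reduction of B1, (B2+B3) -> (2 - 6*s)/(36*s^2 + 3*s - 3)
Step 2 gives the overall T(s). Then T(0) = 2/(-3) = -2/3.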